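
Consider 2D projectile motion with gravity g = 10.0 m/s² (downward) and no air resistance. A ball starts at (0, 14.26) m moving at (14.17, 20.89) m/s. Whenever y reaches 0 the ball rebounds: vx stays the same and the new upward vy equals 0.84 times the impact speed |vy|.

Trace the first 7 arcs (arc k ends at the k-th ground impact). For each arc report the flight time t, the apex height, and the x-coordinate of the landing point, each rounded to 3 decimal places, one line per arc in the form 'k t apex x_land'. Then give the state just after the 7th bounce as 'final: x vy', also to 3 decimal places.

Arc 1: start y=14.260, vy=20.890 → t=4.775, apex=36.080, x_land=67.665, impact vy=-26.862
  bounce: vy ← 0.84·26.862 = 22.564
Arc 2: start y=0.000, vy=22.564 → t=4.513, apex=25.458, x_land=131.613, impact vy=-22.564
  bounce: vy ← 0.84·22.564 = 18.954
Arc 3: start y=0.000, vy=18.954 → t=3.791, apex=17.963, x_land=185.329, impact vy=-18.954
  bounce: vy ← 0.84·18.954 = 15.921
Arc 4: start y=0.000, vy=15.921 → t=3.184, apex=12.675, x_land=230.451, impact vy=-15.921
  bounce: vy ← 0.84·15.921 = 13.374
Arc 5: start y=0.000, vy=13.374 → t=2.675, apex=8.943, x_land=268.353, impact vy=-13.374
  bounce: vy ← 0.84·13.374 = 11.234
Arc 6: start y=0.000, vy=11.234 → t=2.247, apex=6.310, x_land=300.190, impact vy=-11.234
  bounce: vy ← 0.84·11.234 = 9.437
Arc 7: start y=0.000, vy=9.437 → t=1.887, apex=4.453, x_land=326.934, impact vy=-9.437
  bounce: vy ← 0.84·9.437 = 7.927

1 4.775 36.080 67.665
2 4.513 25.458 131.613
3 3.791 17.963 185.329
4 3.184 12.675 230.451
5 2.675 8.943 268.353
6 2.247 6.310 300.190
7 1.887 4.453 326.934
final: 326.934 7.927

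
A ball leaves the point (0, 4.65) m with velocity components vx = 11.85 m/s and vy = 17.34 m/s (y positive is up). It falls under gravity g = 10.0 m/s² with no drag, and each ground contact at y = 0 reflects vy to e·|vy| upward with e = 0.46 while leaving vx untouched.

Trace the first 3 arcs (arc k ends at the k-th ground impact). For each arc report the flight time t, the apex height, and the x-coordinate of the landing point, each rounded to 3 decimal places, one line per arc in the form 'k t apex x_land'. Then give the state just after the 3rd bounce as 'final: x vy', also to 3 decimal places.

1 3.718 19.684 44.060
2 1.825 4.165 65.691
3 0.840 0.881 75.641
final: 75.641 1.931

Arc 1: start y=4.650, vy=17.340 → t=3.718, apex=19.684, x_land=44.060, impact vy=-19.841
  bounce: vy ← 0.46·19.841 = 9.127
Arc 2: start y=0.000, vy=9.127 → t=1.825, apex=4.165, x_land=65.691, impact vy=-9.127
  bounce: vy ← 0.46·9.127 = 4.198
Arc 3: start y=0.000, vy=4.198 → t=0.840, apex=0.881, x_land=75.641, impact vy=-4.198
  bounce: vy ← 0.46·4.198 = 1.931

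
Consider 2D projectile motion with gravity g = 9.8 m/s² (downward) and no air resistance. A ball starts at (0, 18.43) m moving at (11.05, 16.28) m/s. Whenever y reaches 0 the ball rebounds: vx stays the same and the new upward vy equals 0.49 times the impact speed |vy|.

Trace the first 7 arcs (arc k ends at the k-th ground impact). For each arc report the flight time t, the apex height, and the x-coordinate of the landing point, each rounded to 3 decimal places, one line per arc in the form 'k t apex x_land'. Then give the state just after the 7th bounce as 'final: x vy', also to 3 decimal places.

1 4.215 31.952 46.574
2 2.503 7.672 74.227
3 1.226 1.842 87.777
4 0.601 0.442 94.416
5 0.294 0.106 97.670
6 0.144 0.025 99.264
7 0.071 0.006 100.045
final: 100.045 0.170

Arc 1: start y=18.430, vy=16.280 → t=4.215, apex=31.952, x_land=46.574, impact vy=-25.025
  bounce: vy ← 0.49·25.025 = 12.262
Arc 2: start y=0.000, vy=12.262 → t=2.503, apex=7.672, x_land=74.227, impact vy=-12.262
  bounce: vy ← 0.49·12.262 = 6.009
Arc 3: start y=0.000, vy=6.009 → t=1.226, apex=1.842, x_land=87.777, impact vy=-6.009
  bounce: vy ← 0.49·6.009 = 2.944
Arc 4: start y=0.000, vy=2.944 → t=0.601, apex=0.442, x_land=94.416, impact vy=-2.944
  bounce: vy ← 0.49·2.944 = 1.443
Arc 5: start y=0.000, vy=1.443 → t=0.294, apex=0.106, x_land=97.670, impact vy=-1.443
  bounce: vy ← 0.49·1.443 = 0.707
Arc 6: start y=0.000, vy=0.707 → t=0.144, apex=0.025, x_land=99.264, impact vy=-0.707
  bounce: vy ← 0.49·0.707 = 0.346
Arc 7: start y=0.000, vy=0.346 → t=0.071, apex=0.006, x_land=100.045, impact vy=-0.346
  bounce: vy ← 0.49·0.346 = 0.170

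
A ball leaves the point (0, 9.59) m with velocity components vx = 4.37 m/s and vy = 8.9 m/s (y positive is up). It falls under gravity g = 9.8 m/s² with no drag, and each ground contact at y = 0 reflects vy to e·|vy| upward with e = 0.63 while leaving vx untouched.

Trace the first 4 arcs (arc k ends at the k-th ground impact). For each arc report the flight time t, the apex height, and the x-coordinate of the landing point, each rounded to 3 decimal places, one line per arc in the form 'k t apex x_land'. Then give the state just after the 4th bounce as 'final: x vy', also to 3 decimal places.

1 2.576 13.631 11.257
2 2.102 5.410 20.441
3 1.324 2.147 26.227
4 0.834 0.852 29.872
final: 29.872 2.575

Arc 1: start y=9.590, vy=8.900 → t=2.576, apex=13.631, x_land=11.257, impact vy=-16.345
  bounce: vy ← 0.63·16.345 = 10.298
Arc 2: start y=0.000, vy=10.298 → t=2.102, apex=5.410, x_land=20.441, impact vy=-10.298
  bounce: vy ← 0.63·10.298 = 6.488
Arc 3: start y=0.000, vy=6.488 → t=1.324, apex=2.147, x_land=26.227, impact vy=-6.488
  bounce: vy ← 0.63·6.488 = 4.087
Arc 4: start y=0.000, vy=4.087 → t=0.834, apex=0.852, x_land=29.872, impact vy=-4.087
  bounce: vy ← 0.63·4.087 = 2.575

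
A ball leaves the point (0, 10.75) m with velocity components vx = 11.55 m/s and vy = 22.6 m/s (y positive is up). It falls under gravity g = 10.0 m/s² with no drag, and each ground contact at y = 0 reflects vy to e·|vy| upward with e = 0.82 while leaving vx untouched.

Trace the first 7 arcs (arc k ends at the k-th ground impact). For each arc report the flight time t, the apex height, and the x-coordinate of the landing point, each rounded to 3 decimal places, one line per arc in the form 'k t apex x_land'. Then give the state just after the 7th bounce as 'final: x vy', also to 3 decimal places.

1 4.954 36.288 57.219
2 4.418 24.400 108.248
3 3.623 16.407 150.093
4 2.971 11.032 184.405
5 2.436 7.418 212.541
6 1.998 4.988 235.613
7 1.638 3.354 254.531
final: 254.531 6.716

Arc 1: start y=10.750, vy=22.600 → t=4.954, apex=36.288, x_land=57.219, impact vy=-26.940
  bounce: vy ← 0.82·26.940 = 22.091
Arc 2: start y=0.000, vy=22.091 → t=4.418, apex=24.400, x_land=108.248, impact vy=-22.091
  bounce: vy ← 0.82·22.091 = 18.114
Arc 3: start y=0.000, vy=18.114 → t=3.623, apex=16.407, x_land=150.093, impact vy=-18.114
  bounce: vy ← 0.82·18.114 = 14.854
Arc 4: start y=0.000, vy=14.854 → t=2.971, apex=11.032, x_land=184.405, impact vy=-14.854
  bounce: vy ← 0.82·14.854 = 12.180
Arc 5: start y=0.000, vy=12.180 → t=2.436, apex=7.418, x_land=212.541, impact vy=-12.180
  bounce: vy ← 0.82·12.180 = 9.988
Arc 6: start y=0.000, vy=9.988 → t=1.998, apex=4.988, x_land=235.613, impact vy=-9.988
  bounce: vy ← 0.82·9.988 = 8.190
Arc 7: start y=0.000, vy=8.190 → t=1.638, apex=3.354, x_land=254.531, impact vy=-8.190
  bounce: vy ← 0.82·8.190 = 6.716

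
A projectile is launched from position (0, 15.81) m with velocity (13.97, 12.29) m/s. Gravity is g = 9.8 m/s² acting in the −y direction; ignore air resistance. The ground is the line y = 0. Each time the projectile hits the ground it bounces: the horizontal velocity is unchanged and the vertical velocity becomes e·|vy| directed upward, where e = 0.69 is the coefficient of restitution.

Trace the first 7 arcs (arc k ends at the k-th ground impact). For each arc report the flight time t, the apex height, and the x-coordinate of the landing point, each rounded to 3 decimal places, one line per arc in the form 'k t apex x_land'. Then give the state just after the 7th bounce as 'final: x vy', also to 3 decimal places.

1 3.445 23.516 48.124
2 3.023 11.196 90.358
3 2.086 5.330 119.499
4 1.439 2.538 139.607
5 0.993 1.208 153.481
6 0.685 0.575 163.054
7 0.473 0.274 169.660
final: 169.660 1.599

Arc 1: start y=15.810, vy=12.290 → t=3.445, apex=23.516, x_land=48.124, impact vy=-21.469
  bounce: vy ← 0.69·21.469 = 14.814
Arc 2: start y=0.000, vy=14.814 → t=3.023, apex=11.196, x_land=90.358, impact vy=-14.814
  bounce: vy ← 0.69·14.814 = 10.221
Arc 3: start y=0.000, vy=10.221 → t=2.086, apex=5.330, x_land=119.499, impact vy=-10.221
  bounce: vy ← 0.69·10.221 = 7.053
Arc 4: start y=0.000, vy=7.053 → t=1.439, apex=2.538, x_land=139.607, impact vy=-7.053
  bounce: vy ← 0.69·7.053 = 4.866
Arc 5: start y=0.000, vy=4.866 → t=0.993, apex=1.208, x_land=153.481, impact vy=-4.866
  bounce: vy ← 0.69·4.866 = 3.358
Arc 6: start y=0.000, vy=3.358 → t=0.685, apex=0.575, x_land=163.054, impact vy=-3.358
  bounce: vy ← 0.69·3.358 = 2.317
Arc 7: start y=0.000, vy=2.317 → t=0.473, apex=0.274, x_land=169.660, impact vy=-2.317
  bounce: vy ← 0.69·2.317 = 1.599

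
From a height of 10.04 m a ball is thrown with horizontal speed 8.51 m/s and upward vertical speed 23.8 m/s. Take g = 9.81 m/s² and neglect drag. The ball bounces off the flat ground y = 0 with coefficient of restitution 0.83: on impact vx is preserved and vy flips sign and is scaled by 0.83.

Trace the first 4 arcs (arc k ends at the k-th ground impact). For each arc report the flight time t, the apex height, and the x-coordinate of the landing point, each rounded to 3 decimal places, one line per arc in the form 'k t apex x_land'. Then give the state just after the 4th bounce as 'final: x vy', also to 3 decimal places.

1 5.243 38.911 44.615
2 4.675 26.805 84.403
3 3.881 18.466 117.427
4 3.221 12.721 144.837
final: 144.837 13.113

Arc 1: start y=10.040, vy=23.800 → t=5.243, apex=38.911, x_land=44.615, impact vy=-27.630
  bounce: vy ← 0.83·27.630 = 22.933
Arc 2: start y=0.000, vy=22.933 → t=4.675, apex=26.805, x_land=84.403, impact vy=-22.933
  bounce: vy ← 0.83·22.933 = 19.034
Arc 3: start y=0.000, vy=19.034 → t=3.881, apex=18.466, x_land=117.427, impact vy=-19.034
  bounce: vy ← 0.83·19.034 = 15.799
Arc 4: start y=0.000, vy=15.799 → t=3.221, apex=12.721, x_land=144.837, impact vy=-15.799
  bounce: vy ← 0.83·15.799 = 13.113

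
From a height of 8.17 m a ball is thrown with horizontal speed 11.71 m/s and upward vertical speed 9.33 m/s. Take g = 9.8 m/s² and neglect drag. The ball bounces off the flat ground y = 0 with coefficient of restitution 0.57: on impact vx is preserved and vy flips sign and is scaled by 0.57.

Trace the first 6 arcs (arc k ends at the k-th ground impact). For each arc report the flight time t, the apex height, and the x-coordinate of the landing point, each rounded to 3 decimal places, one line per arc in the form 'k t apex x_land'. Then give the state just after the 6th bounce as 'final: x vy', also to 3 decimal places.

Arc 1: start y=8.170, vy=9.330 → t=2.556, apex=12.611, x_land=29.935, impact vy=-15.722
  bounce: vy ← 0.57·15.722 = 8.962
Arc 2: start y=0.000, vy=8.962 → t=1.829, apex=4.097, x_land=51.351, impact vy=-8.962
  bounce: vy ← 0.57·8.962 = 5.108
Arc 3: start y=0.000, vy=5.108 → t=1.042, apex=1.331, x_land=63.558, impact vy=-5.108
  bounce: vy ← 0.57·5.108 = 2.912
Arc 4: start y=0.000, vy=2.912 → t=0.594, apex=0.433, x_land=70.516, impact vy=-2.912
  bounce: vy ← 0.57·2.912 = 1.660
Arc 5: start y=0.000, vy=1.660 → t=0.339, apex=0.141, x_land=74.482, impact vy=-1.660
  bounce: vy ← 0.57·1.660 = 0.946
Arc 6: start y=0.000, vy=0.946 → t=0.193, apex=0.046, x_land=76.743, impact vy=-0.946
  bounce: vy ← 0.57·0.946 = 0.539

1 2.556 12.611 29.935
2 1.829 4.097 51.351
3 1.042 1.331 63.558
4 0.594 0.433 70.516
5 0.339 0.141 74.482
6 0.193 0.046 76.743
final: 76.743 0.539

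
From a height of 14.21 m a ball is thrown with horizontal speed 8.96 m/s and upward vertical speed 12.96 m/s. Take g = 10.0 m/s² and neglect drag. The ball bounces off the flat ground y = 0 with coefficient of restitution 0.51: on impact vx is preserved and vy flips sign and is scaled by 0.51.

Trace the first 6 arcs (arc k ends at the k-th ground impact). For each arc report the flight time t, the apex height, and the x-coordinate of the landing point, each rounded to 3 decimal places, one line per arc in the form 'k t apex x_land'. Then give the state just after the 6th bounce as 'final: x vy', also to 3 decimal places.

1 3.422 22.608 30.665
2 2.169 5.880 50.098
3 1.106 1.529 60.010
4 0.564 0.398 65.064
5 0.288 0.103 67.642
6 0.147 0.027 68.957
final: 68.957 0.374

Arc 1: start y=14.210, vy=12.960 → t=3.422, apex=22.608, x_land=30.665, impact vy=-21.264
  bounce: vy ← 0.51·21.264 = 10.845
Arc 2: start y=0.000, vy=10.845 → t=2.169, apex=5.880, x_land=50.098, impact vy=-10.845
  bounce: vy ← 0.51·10.845 = 5.531
Arc 3: start y=0.000, vy=5.531 → t=1.106, apex=1.529, x_land=60.010, impact vy=-5.531
  bounce: vy ← 0.51·5.531 = 2.821
Arc 4: start y=0.000, vy=2.821 → t=0.564, apex=0.398, x_land=65.064, impact vy=-2.821
  bounce: vy ← 0.51·2.821 = 1.439
Arc 5: start y=0.000, vy=1.439 → t=0.288, apex=0.103, x_land=67.642, impact vy=-1.439
  bounce: vy ← 0.51·1.439 = 0.734
Arc 6: start y=0.000, vy=0.734 → t=0.147, apex=0.027, x_land=68.957, impact vy=-0.734
  bounce: vy ← 0.51·0.734 = 0.374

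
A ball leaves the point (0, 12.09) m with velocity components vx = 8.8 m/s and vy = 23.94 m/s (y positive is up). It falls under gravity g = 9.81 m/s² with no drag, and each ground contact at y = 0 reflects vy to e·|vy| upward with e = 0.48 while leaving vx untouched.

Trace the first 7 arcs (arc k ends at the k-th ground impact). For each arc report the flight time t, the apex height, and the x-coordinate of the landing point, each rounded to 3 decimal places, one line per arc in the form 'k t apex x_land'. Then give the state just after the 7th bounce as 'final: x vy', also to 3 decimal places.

Arc 1: start y=12.090, vy=23.940 → t=5.342, apex=41.301, x_land=47.011, impact vy=-28.466
  bounce: vy ← 0.48·28.466 = 13.664
Arc 2: start y=0.000, vy=13.664 → t=2.786, apex=9.516, x_land=71.525, impact vy=-13.664
  bounce: vy ← 0.48·13.664 = 6.559
Arc 3: start y=0.000, vy=6.559 → t=1.337, apex=2.192, x_land=83.292, impact vy=-6.559
  bounce: vy ← 0.48·6.559 = 3.148
Arc 4: start y=0.000, vy=3.148 → t=0.642, apex=0.505, x_land=88.940, impact vy=-3.148
  bounce: vy ← 0.48·3.148 = 1.511
Arc 5: start y=0.000, vy=1.511 → t=0.308, apex=0.116, x_land=91.651, impact vy=-1.511
  bounce: vy ← 0.48·1.511 = 0.725
Arc 6: start y=0.000, vy=0.725 → t=0.148, apex=0.027, x_land=92.952, impact vy=-0.725
  bounce: vy ← 0.48·0.725 = 0.348
Arc 7: start y=0.000, vy=0.348 → t=0.071, apex=0.006, x_land=93.577, impact vy=-0.348
  bounce: vy ← 0.48·0.348 = 0.167

1 5.342 41.301 47.011
2 2.786 9.516 71.525
3 1.337 2.192 83.292
4 0.642 0.505 88.940
5 0.308 0.116 91.651
6 0.148 0.027 92.952
7 0.071 0.006 93.577
final: 93.577 0.167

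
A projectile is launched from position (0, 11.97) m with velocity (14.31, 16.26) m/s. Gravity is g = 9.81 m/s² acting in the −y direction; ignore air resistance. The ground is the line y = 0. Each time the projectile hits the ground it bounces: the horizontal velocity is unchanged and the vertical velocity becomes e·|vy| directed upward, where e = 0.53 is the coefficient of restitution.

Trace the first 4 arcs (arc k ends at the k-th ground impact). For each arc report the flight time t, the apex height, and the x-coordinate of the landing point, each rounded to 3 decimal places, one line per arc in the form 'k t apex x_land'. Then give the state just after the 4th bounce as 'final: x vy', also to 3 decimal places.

Arc 1: start y=11.970, vy=16.260 → t=3.935, apex=25.445, x_land=56.312, impact vy=-22.344
  bounce: vy ← 0.53·22.344 = 11.842
Arc 2: start y=0.000, vy=11.842 → t=2.414, apex=7.148, x_land=90.860, impact vy=-11.842
  bounce: vy ← 0.53·11.842 = 6.276
Arc 3: start y=0.000, vy=6.276 → t=1.280, apex=2.008, x_land=109.171, impact vy=-6.276
  bounce: vy ← 0.53·6.276 = 3.326
Arc 4: start y=0.000, vy=3.326 → t=0.678, apex=0.564, x_land=118.876, impact vy=-3.326
  bounce: vy ← 0.53·3.326 = 1.763

1 3.935 25.445 56.312
2 2.414 7.148 90.860
3 1.280 2.008 109.171
4 0.678 0.564 118.876
final: 118.876 1.763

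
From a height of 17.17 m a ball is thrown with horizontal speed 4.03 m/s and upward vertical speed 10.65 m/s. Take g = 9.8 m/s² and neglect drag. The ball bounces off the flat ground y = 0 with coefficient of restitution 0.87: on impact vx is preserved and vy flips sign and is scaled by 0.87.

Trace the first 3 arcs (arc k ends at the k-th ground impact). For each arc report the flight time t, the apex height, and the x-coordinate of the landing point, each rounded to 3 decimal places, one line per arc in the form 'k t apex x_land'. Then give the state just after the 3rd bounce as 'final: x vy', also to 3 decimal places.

1 3.251 22.957 13.102
2 3.766 17.376 28.280
3 3.277 13.152 41.485
final: 41.485 13.968

Arc 1: start y=17.170, vy=10.650 → t=3.251, apex=22.957, x_land=13.102, impact vy=-21.212
  bounce: vy ← 0.87·21.212 = 18.455
Arc 2: start y=0.000, vy=18.455 → t=3.766, apex=17.376, x_land=28.280, impact vy=-18.455
  bounce: vy ← 0.87·18.455 = 16.055
Arc 3: start y=0.000, vy=16.055 → t=3.277, apex=13.152, x_land=41.485, impact vy=-16.055
  bounce: vy ← 0.87·16.055 = 13.968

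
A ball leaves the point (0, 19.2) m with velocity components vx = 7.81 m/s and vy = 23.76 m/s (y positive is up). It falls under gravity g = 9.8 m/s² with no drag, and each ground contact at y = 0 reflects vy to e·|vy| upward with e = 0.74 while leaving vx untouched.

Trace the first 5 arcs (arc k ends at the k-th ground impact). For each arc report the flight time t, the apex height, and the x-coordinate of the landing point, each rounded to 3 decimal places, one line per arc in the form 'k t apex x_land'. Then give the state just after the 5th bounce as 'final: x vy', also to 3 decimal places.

1 5.554 48.003 43.380
2 4.632 26.286 79.558
3 3.428 14.394 106.330
4 2.537 7.882 126.142
5 1.877 4.316 140.802
final: 140.802 6.806

Arc 1: start y=19.200, vy=23.760 → t=5.554, apex=48.003, x_land=43.380, impact vy=-30.673
  bounce: vy ← 0.74·30.673 = 22.698
Arc 2: start y=0.000, vy=22.698 → t=4.632, apex=26.286, x_land=79.558, impact vy=-22.698
  bounce: vy ← 0.74·22.698 = 16.797
Arc 3: start y=0.000, vy=16.797 → t=3.428, apex=14.394, x_land=106.330, impact vy=-16.797
  bounce: vy ← 0.74·16.797 = 12.430
Arc 4: start y=0.000, vy=12.430 → t=2.537, apex=7.882, x_land=126.142, impact vy=-12.430
  bounce: vy ← 0.74·12.430 = 9.198
Arc 5: start y=0.000, vy=9.198 → t=1.877, apex=4.316, x_land=140.802, impact vy=-9.198
  bounce: vy ← 0.74·9.198 = 6.806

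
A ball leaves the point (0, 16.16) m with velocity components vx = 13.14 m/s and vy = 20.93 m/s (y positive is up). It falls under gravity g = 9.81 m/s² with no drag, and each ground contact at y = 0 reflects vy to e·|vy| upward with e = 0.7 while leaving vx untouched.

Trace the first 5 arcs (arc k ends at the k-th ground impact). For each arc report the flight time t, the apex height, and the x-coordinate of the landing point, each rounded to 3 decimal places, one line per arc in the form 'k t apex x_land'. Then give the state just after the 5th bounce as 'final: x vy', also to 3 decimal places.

1 4.935 38.487 64.842
2 3.922 18.859 116.373
3 2.745 9.241 152.444
4 1.922 4.528 177.694
5 1.345 2.219 195.369
final: 195.369 4.618

Arc 1: start y=16.160, vy=20.930 → t=4.935, apex=38.487, x_land=64.842, impact vy=-27.480
  bounce: vy ← 0.7·27.480 = 19.236
Arc 2: start y=0.000, vy=19.236 → t=3.922, apex=18.859, x_land=116.373, impact vy=-19.236
  bounce: vy ← 0.7·19.236 = 13.465
Arc 3: start y=0.000, vy=13.465 → t=2.745, apex=9.241, x_land=152.444, impact vy=-13.465
  bounce: vy ← 0.7·13.465 = 9.425
Arc 4: start y=0.000, vy=9.425 → t=1.922, apex=4.528, x_land=177.694, impact vy=-9.425
  bounce: vy ← 0.7·9.425 = 6.598
Arc 5: start y=0.000, vy=6.598 → t=1.345, apex=2.219, x_land=195.369, impact vy=-6.598
  bounce: vy ← 0.7·6.598 = 4.618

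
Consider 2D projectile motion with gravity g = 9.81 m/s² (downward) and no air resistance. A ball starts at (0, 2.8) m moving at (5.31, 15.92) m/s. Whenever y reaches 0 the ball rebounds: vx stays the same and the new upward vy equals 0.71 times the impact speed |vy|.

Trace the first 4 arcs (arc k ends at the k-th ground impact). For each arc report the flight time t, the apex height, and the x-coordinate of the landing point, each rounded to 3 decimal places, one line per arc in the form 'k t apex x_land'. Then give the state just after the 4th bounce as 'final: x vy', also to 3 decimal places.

Arc 1: start y=2.800, vy=15.920 → t=3.413, apex=15.718, x_land=18.123, impact vy=-17.561
  bounce: vy ← 0.71·17.561 = 12.468
Arc 2: start y=0.000, vy=12.468 → t=2.542, apex=7.923, x_land=31.620, impact vy=-12.468
  bounce: vy ← 0.71·12.468 = 8.852
Arc 3: start y=0.000, vy=8.852 → t=1.805, apex=3.994, x_land=41.204, impact vy=-8.852
  bounce: vy ← 0.71·8.852 = 6.285
Arc 4: start y=0.000, vy=6.285 → t=1.281, apex=2.013, x_land=48.008, impact vy=-6.285
  bounce: vy ← 0.71·6.285 = 4.462

1 3.413 15.718 18.123
2 2.542 7.923 31.620
3 1.805 3.994 41.204
4 1.281 2.013 48.008
final: 48.008 4.462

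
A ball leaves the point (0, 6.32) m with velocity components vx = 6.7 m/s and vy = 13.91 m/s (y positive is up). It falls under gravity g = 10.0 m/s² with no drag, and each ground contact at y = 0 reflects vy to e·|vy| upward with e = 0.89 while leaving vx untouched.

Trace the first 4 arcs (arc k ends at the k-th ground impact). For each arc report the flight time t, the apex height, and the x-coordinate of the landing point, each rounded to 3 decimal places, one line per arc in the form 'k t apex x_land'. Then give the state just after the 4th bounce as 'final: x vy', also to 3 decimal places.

1 3.180 15.994 21.303
2 3.184 12.669 42.633
3 2.833 10.035 61.617
4 2.522 7.949 78.513
final: 78.513 11.222

Arc 1: start y=6.320, vy=13.910 → t=3.180, apex=15.994, x_land=21.303, impact vy=-17.885
  bounce: vy ← 0.89·17.885 = 15.918
Arc 2: start y=0.000, vy=15.918 → t=3.184, apex=12.669, x_land=42.633, impact vy=-15.918
  bounce: vy ← 0.89·15.918 = 14.167
Arc 3: start y=0.000, vy=14.167 → t=2.833, apex=10.035, x_land=61.617, impact vy=-14.167
  bounce: vy ← 0.89·14.167 = 12.609
Arc 4: start y=0.000, vy=12.609 → t=2.522, apex=7.949, x_land=78.513, impact vy=-12.609
  bounce: vy ← 0.89·12.609 = 11.222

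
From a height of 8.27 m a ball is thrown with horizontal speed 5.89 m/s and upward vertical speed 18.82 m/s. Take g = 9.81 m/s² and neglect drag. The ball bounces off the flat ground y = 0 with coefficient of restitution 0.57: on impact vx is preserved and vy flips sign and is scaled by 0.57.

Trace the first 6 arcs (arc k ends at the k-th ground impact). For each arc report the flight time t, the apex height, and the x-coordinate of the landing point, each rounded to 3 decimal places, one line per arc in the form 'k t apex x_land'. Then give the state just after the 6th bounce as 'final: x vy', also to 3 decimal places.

Arc 1: start y=8.270, vy=18.820 → t=4.235, apex=26.323, x_land=24.944, impact vy=-22.726
  bounce: vy ← 0.57·22.726 = 12.954
Arc 2: start y=0.000, vy=12.954 → t=2.641, apex=8.552, x_land=40.499, impact vy=-12.954
  bounce: vy ← 0.57·12.954 = 7.384
Arc 3: start y=0.000, vy=7.384 → t=1.505, apex=2.779, x_land=49.365, impact vy=-7.384
  bounce: vy ← 0.57·7.384 = 4.209
Arc 4: start y=0.000, vy=4.209 → t=0.858, apex=0.903, x_land=54.419, impact vy=-4.209
  bounce: vy ← 0.57·4.209 = 2.399
Arc 5: start y=0.000, vy=2.399 → t=0.489, apex=0.293, x_land=57.300, impact vy=-2.399
  bounce: vy ← 0.57·2.399 = 1.367
Arc 6: start y=0.000, vy=1.367 → t=0.279, apex=0.095, x_land=58.942, impact vy=-1.367
  bounce: vy ← 0.57·1.367 = 0.779

1 4.235 26.323 24.944
2 2.641 8.552 40.499
3 1.505 2.779 49.365
4 0.858 0.903 54.419
5 0.489 0.293 57.300
6 0.279 0.095 58.942
final: 58.942 0.779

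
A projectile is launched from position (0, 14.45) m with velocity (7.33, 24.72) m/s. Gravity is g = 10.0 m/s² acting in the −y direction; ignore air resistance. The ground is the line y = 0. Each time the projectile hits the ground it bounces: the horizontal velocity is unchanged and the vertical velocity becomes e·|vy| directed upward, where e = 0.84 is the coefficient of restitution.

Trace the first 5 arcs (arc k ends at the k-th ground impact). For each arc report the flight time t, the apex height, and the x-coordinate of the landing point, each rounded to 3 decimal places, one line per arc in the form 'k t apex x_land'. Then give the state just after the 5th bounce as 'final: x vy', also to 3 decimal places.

Arc 1: start y=14.450, vy=24.720 → t=5.472, apex=45.004, x_land=40.111, impact vy=-30.001
  bounce: vy ← 0.84·30.001 = 25.201
Arc 2: start y=0.000, vy=25.201 → t=5.040, apex=31.755, x_land=77.056, impact vy=-25.201
  bounce: vy ← 0.84·25.201 = 21.169
Arc 3: start y=0.000, vy=21.169 → t=4.234, apex=22.406, x_land=108.089, impact vy=-21.169
  bounce: vy ← 0.84·21.169 = 17.782
Arc 4: start y=0.000, vy=17.782 → t=3.556, apex=15.810, x_land=134.157, impact vy=-17.782
  bounce: vy ← 0.84·17.782 = 14.937
Arc 5: start y=0.000, vy=14.937 → t=2.987, apex=11.155, x_land=156.055, impact vy=-14.937
  bounce: vy ← 0.84·14.937 = 12.547

1 5.472 45.004 40.111
2 5.040 31.755 77.056
3 4.234 22.406 108.089
4 3.556 15.810 134.157
5 2.987 11.155 156.055
final: 156.055 12.547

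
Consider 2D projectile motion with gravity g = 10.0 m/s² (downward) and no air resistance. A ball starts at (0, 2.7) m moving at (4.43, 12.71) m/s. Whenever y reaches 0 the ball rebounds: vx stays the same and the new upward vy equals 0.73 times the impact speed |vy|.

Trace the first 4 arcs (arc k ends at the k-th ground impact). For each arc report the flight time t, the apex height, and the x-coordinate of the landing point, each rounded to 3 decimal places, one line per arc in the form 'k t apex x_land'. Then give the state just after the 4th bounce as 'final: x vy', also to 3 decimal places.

1 2.739 10.777 12.134
2 2.143 5.743 21.630
3 1.565 3.061 28.562
4 1.142 1.631 33.622
final: 33.622 4.169

Arc 1: start y=2.700, vy=12.710 → t=2.739, apex=10.777, x_land=12.134, impact vy=-14.681
  bounce: vy ← 0.73·14.681 = 10.717
Arc 2: start y=0.000, vy=10.717 → t=2.143, apex=5.743, x_land=21.630, impact vy=-10.717
  bounce: vy ← 0.73·10.717 = 7.824
Arc 3: start y=0.000, vy=7.824 → t=1.565, apex=3.061, x_land=28.562, impact vy=-7.824
  bounce: vy ← 0.73·7.824 = 5.711
Arc 4: start y=0.000, vy=5.711 → t=1.142, apex=1.631, x_land=33.622, impact vy=-5.711
  bounce: vy ← 0.73·5.711 = 4.169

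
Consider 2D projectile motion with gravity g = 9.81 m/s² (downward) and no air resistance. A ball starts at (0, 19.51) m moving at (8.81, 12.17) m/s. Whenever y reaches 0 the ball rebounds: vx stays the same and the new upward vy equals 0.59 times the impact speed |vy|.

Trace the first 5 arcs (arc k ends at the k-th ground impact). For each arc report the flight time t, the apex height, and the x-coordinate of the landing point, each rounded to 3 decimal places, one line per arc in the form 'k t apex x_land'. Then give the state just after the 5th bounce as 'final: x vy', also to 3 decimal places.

Arc 1: start y=19.510, vy=12.170 → t=3.589, apex=27.059, x_land=31.622, impact vy=-23.041
  bounce: vy ← 0.59·23.041 = 13.594
Arc 2: start y=0.000, vy=13.594 → t=2.772, apex=9.419, x_land=56.039, impact vy=-13.594
  bounce: vy ← 0.59·13.594 = 8.021
Arc 3: start y=0.000, vy=8.021 → t=1.635, apex=3.279, x_land=70.445, impact vy=-8.021
  bounce: vy ← 0.59·8.021 = 4.732
Arc 4: start y=0.000, vy=4.732 → t=0.965, apex=1.141, x_land=78.945, impact vy=-4.732
  bounce: vy ← 0.59·4.732 = 2.792
Arc 5: start y=0.000, vy=2.792 → t=0.569, apex=0.397, x_land=83.959, impact vy=-2.792
  bounce: vy ← 0.59·2.792 = 1.647

1 3.589 27.059 31.622
2 2.772 9.419 56.039
3 1.635 3.279 70.445
4 0.965 1.141 78.945
5 0.569 0.397 83.959
final: 83.959 1.647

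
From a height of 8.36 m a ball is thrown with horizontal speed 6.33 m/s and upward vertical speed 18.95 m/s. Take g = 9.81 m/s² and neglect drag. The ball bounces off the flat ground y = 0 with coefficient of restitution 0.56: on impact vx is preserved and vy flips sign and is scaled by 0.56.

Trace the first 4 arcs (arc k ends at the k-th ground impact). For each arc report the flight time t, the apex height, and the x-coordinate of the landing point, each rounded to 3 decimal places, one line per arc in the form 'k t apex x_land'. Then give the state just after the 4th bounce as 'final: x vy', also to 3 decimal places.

1 4.263 26.663 26.986
2 2.611 8.361 43.515
3 1.462 2.622 52.772
4 0.819 0.822 57.955
final: 57.955 2.249

Arc 1: start y=8.360, vy=18.950 → t=4.263, apex=26.663, x_land=26.986, impact vy=-22.872
  bounce: vy ← 0.56·22.872 = 12.808
Arc 2: start y=0.000, vy=12.808 → t=2.611, apex=8.361, x_land=43.515, impact vy=-12.808
  bounce: vy ← 0.56·12.808 = 7.173
Arc 3: start y=0.000, vy=7.173 → t=1.462, apex=2.622, x_land=52.772, impact vy=-7.173
  bounce: vy ← 0.56·7.173 = 4.017
Arc 4: start y=0.000, vy=4.017 → t=0.819, apex=0.822, x_land=57.955, impact vy=-4.017
  bounce: vy ← 0.56·4.017 = 2.249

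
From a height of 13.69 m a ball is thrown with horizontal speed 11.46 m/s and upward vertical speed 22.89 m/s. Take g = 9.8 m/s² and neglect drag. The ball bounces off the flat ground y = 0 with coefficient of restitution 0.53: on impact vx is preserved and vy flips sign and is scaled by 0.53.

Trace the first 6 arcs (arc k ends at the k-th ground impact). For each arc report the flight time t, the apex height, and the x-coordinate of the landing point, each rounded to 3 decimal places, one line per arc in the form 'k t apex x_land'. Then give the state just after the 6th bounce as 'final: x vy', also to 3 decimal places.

1 5.208 40.422 59.683
2 3.045 11.355 94.573
3 1.614 3.190 113.064
4 0.855 0.896 122.865
5 0.453 0.252 128.059
6 0.240 0.071 130.812
final: 130.812 0.624

Arc 1: start y=13.690, vy=22.890 → t=5.208, apex=40.422, x_land=59.683, impact vy=-28.147
  bounce: vy ← 0.53·28.147 = 14.918
Arc 2: start y=0.000, vy=14.918 → t=3.045, apex=11.355, x_land=94.573, impact vy=-14.918
  bounce: vy ← 0.53·14.918 = 7.907
Arc 3: start y=0.000, vy=7.907 → t=1.614, apex=3.190, x_land=113.064, impact vy=-7.907
  bounce: vy ← 0.53·7.907 = 4.191
Arc 4: start y=0.000, vy=4.191 → t=0.855, apex=0.896, x_land=122.865, impact vy=-4.191
  bounce: vy ← 0.53·4.191 = 2.221
Arc 5: start y=0.000, vy=2.221 → t=0.453, apex=0.252, x_land=128.059, impact vy=-2.221
  bounce: vy ← 0.53·2.221 = 1.177
Arc 6: start y=0.000, vy=1.177 → t=0.240, apex=0.071, x_land=130.812, impact vy=-1.177
  bounce: vy ← 0.53·1.177 = 0.624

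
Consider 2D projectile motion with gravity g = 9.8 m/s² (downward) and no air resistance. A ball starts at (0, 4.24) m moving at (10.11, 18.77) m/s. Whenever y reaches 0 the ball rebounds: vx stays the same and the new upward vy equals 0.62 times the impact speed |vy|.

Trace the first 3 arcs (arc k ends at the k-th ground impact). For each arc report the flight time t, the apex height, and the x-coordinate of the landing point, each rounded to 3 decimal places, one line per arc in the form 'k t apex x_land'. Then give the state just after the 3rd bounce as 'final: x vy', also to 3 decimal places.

1 4.045 22.215 40.890
2 2.640 8.540 67.584
3 1.637 3.283 84.133
final: 84.133 4.973

Arc 1: start y=4.240, vy=18.770 → t=4.045, apex=22.215, x_land=40.890, impact vy=-20.867
  bounce: vy ← 0.62·20.867 = 12.937
Arc 2: start y=0.000, vy=12.937 → t=2.640, apex=8.540, x_land=67.584, impact vy=-12.937
  bounce: vy ← 0.62·12.937 = 8.021
Arc 3: start y=0.000, vy=8.021 → t=1.637, apex=3.283, x_land=84.133, impact vy=-8.021
  bounce: vy ← 0.62·8.021 = 4.973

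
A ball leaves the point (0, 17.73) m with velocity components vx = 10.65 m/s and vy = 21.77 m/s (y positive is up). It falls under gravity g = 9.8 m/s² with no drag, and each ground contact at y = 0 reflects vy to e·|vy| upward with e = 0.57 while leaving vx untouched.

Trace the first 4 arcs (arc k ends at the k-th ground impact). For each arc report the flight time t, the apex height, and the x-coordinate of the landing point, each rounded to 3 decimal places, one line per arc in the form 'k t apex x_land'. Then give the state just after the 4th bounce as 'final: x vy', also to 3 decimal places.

Arc 1: start y=17.730, vy=21.770 → t=5.146, apex=41.910, x_land=54.805, impact vy=-28.661
  bounce: vy ← 0.57·28.661 = 16.337
Arc 2: start y=0.000, vy=16.337 → t=3.334, apex=13.617, x_land=90.312, impact vy=-16.337
  bounce: vy ← 0.57·16.337 = 9.312
Arc 3: start y=0.000, vy=9.312 → t=1.900, apex=4.424, x_land=110.551, impact vy=-9.312
  bounce: vy ← 0.57·9.312 = 5.308
Arc 4: start y=0.000, vy=5.308 → t=1.083, apex=1.437, x_land=122.088, impact vy=-5.308
  bounce: vy ← 0.57·5.308 = 3.025

1 5.146 41.910 54.805
2 3.334 13.617 90.312
3 1.900 4.424 110.551
4 1.083 1.437 122.088
final: 122.088 3.025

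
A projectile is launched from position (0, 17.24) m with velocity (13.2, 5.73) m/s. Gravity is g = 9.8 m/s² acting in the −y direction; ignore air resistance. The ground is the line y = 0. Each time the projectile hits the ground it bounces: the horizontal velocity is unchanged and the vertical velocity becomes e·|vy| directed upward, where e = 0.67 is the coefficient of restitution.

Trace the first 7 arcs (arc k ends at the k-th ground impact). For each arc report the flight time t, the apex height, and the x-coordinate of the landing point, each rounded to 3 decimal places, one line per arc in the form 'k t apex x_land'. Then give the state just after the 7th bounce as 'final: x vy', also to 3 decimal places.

Arc 1: start y=17.240, vy=5.730 → t=2.549, apex=18.915, x_land=33.653, impact vy=-19.255
  bounce: vy ← 0.67·19.255 = 12.901
Arc 2: start y=0.000, vy=12.901 → t=2.633, apex=8.491, x_land=68.405, impact vy=-12.901
  bounce: vy ← 0.67·12.901 = 8.643
Arc 3: start y=0.000, vy=8.643 → t=1.764, apex=3.812, x_land=91.689, impact vy=-8.643
  bounce: vy ← 0.67·8.643 = 5.791
Arc 4: start y=0.000, vy=5.791 → t=1.182, apex=1.711, x_land=107.290, impact vy=-5.791
  bounce: vy ← 0.67·5.791 = 3.880
Arc 5: start y=0.000, vy=3.880 → t=0.792, apex=0.768, x_land=117.742, impact vy=-3.880
  bounce: vy ← 0.67·3.880 = 2.600
Arc 6: start y=0.000, vy=2.600 → t=0.531, apex=0.345, x_land=124.745, impact vy=-2.600
  bounce: vy ← 0.67·2.600 = 1.742
Arc 7: start y=0.000, vy=1.742 → t=0.355, apex=0.155, x_land=129.437, impact vy=-1.742
  bounce: vy ← 0.67·1.742 = 1.167

1 2.549 18.915 33.653
2 2.633 8.491 68.405
3 1.764 3.812 91.689
4 1.182 1.711 107.290
5 0.792 0.768 117.742
6 0.531 0.345 124.745
7 0.355 0.155 129.437
final: 129.437 1.167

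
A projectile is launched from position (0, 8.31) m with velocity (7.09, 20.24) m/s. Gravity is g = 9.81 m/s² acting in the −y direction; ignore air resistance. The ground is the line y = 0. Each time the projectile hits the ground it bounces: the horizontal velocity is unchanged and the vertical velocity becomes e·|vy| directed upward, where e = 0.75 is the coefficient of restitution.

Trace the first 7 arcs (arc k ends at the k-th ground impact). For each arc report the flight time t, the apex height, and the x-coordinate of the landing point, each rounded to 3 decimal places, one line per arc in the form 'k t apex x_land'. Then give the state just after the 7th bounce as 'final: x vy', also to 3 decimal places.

1 4.503 29.190 31.924
2 3.659 16.419 57.868
3 2.744 9.236 77.325
4 2.058 5.195 91.919
5 1.544 2.922 102.864
6 1.158 1.644 111.072
7 0.868 0.925 117.229
final: 117.229 3.194

Arc 1: start y=8.310, vy=20.240 → t=4.503, apex=29.190, x_land=31.924, impact vy=-23.931
  bounce: vy ← 0.75·23.931 = 17.948
Arc 2: start y=0.000, vy=17.948 → t=3.659, apex=16.419, x_land=57.868, impact vy=-17.948
  bounce: vy ← 0.75·17.948 = 13.461
Arc 3: start y=0.000, vy=13.461 → t=2.744, apex=9.236, x_land=77.325, impact vy=-13.461
  bounce: vy ← 0.75·13.461 = 10.096
Arc 4: start y=0.000, vy=10.096 → t=2.058, apex=5.195, x_land=91.919, impact vy=-10.096
  bounce: vy ← 0.75·10.096 = 7.572
Arc 5: start y=0.000, vy=7.572 → t=1.544, apex=2.922, x_land=102.864, impact vy=-7.572
  bounce: vy ← 0.75·7.572 = 5.679
Arc 6: start y=0.000, vy=5.679 → t=1.158, apex=1.644, x_land=111.072, impact vy=-5.679
  bounce: vy ← 0.75·5.679 = 4.259
Arc 7: start y=0.000, vy=4.259 → t=0.868, apex=0.925, x_land=117.229, impact vy=-4.259
  bounce: vy ← 0.75·4.259 = 3.194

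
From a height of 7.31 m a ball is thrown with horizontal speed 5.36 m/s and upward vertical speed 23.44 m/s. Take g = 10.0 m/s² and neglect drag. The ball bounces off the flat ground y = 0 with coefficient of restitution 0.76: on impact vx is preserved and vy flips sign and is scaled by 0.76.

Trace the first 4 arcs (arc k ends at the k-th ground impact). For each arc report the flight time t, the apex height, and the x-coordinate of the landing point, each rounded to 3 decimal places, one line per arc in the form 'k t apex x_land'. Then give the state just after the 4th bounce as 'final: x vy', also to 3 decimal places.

1 4.981 34.782 26.701
2 4.009 20.090 48.189
3 3.047 11.604 64.520
4 2.316 6.702 76.931
final: 76.931 8.799

Arc 1: start y=7.310, vy=23.440 → t=4.981, apex=34.782, x_land=26.701, impact vy=-26.375
  bounce: vy ← 0.76·26.375 = 20.045
Arc 2: start y=0.000, vy=20.045 → t=4.009, apex=20.090, x_land=48.189, impact vy=-20.045
  bounce: vy ← 0.76·20.045 = 15.234
Arc 3: start y=0.000, vy=15.234 → t=3.047, apex=11.604, x_land=64.520, impact vy=-15.234
  bounce: vy ← 0.76·15.234 = 11.578
Arc 4: start y=0.000, vy=11.578 → t=2.316, apex=6.702, x_land=76.931, impact vy=-11.578
  bounce: vy ← 0.76·11.578 = 8.799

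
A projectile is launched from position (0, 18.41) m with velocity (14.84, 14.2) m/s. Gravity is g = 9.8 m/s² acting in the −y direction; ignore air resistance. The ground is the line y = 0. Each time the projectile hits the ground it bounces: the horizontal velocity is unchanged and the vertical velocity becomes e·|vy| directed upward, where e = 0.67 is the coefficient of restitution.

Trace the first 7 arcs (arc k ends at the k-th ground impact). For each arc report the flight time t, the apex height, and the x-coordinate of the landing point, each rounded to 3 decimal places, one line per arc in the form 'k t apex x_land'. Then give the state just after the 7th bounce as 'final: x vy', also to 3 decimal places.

1 3.869 28.698 57.417
2 3.243 12.882 105.541
3 2.173 5.783 137.784
4 1.456 2.596 159.387
5 0.975 1.165 173.861
6 0.653 0.523 183.559
7 0.438 0.235 190.056
final: 190.056 1.437

Arc 1: start y=18.410, vy=14.200 → t=3.869, apex=28.698, x_land=57.417, impact vy=-23.717
  bounce: vy ← 0.67·23.717 = 15.890
Arc 2: start y=0.000, vy=15.890 → t=3.243, apex=12.882, x_land=105.541, impact vy=-15.890
  bounce: vy ← 0.67·15.890 = 10.646
Arc 3: start y=0.000, vy=10.646 → t=2.173, apex=5.783, x_land=137.784, impact vy=-10.646
  bounce: vy ← 0.67·10.646 = 7.133
Arc 4: start y=0.000, vy=7.133 → t=1.456, apex=2.596, x_land=159.387, impact vy=-7.133
  bounce: vy ← 0.67·7.133 = 4.779
Arc 5: start y=0.000, vy=4.779 → t=0.975, apex=1.165, x_land=173.861, impact vy=-4.779
  bounce: vy ← 0.67·4.779 = 3.202
Arc 6: start y=0.000, vy=3.202 → t=0.653, apex=0.523, x_land=183.559, impact vy=-3.202
  bounce: vy ← 0.67·3.202 = 2.145
Arc 7: start y=0.000, vy=2.145 → t=0.438, apex=0.235, x_land=190.056, impact vy=-2.145
  bounce: vy ← 0.67·2.145 = 1.437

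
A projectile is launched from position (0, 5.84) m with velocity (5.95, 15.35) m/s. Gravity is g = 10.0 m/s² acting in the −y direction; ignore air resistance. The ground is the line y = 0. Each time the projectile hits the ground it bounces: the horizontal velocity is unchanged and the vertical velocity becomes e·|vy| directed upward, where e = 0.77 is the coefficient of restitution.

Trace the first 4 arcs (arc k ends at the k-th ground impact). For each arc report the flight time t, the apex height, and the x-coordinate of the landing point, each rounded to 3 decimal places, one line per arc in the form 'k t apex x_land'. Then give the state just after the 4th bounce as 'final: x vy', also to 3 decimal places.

1 3.412 17.621 20.303
2 2.891 10.448 37.505
3 2.226 6.194 50.750
4 1.714 3.673 60.949
final: 60.949 6.599

Arc 1: start y=5.840, vy=15.350 → t=3.412, apex=17.621, x_land=20.303, impact vy=-18.773
  bounce: vy ← 0.77·18.773 = 14.455
Arc 2: start y=0.000, vy=14.455 → t=2.891, apex=10.448, x_land=37.505, impact vy=-14.455
  bounce: vy ← 0.77·14.455 = 11.130
Arc 3: start y=0.000, vy=11.130 → t=2.226, apex=6.194, x_land=50.750, impact vy=-11.130
  bounce: vy ← 0.77·11.130 = 8.570
Arc 4: start y=0.000, vy=8.570 → t=1.714, apex=3.673, x_land=60.949, impact vy=-8.570
  bounce: vy ← 0.77·8.570 = 6.599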